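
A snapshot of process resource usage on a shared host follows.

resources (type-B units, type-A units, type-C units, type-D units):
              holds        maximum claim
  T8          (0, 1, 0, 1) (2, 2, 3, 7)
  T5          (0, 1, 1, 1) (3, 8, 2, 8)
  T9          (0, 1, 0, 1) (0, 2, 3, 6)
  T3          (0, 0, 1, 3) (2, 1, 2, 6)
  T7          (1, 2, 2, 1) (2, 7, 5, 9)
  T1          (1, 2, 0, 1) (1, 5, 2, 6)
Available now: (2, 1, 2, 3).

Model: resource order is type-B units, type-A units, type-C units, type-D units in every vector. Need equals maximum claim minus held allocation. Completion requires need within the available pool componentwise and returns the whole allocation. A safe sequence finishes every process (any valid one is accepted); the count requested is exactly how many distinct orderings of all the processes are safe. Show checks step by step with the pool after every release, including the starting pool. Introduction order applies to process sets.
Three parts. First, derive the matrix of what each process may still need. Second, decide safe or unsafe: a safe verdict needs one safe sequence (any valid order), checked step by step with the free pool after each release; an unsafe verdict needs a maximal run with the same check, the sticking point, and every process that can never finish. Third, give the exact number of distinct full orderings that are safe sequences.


(1) Need matrix, components ordered type-B units, type-A units, type-C units, type-D units:
  T8: (2, 1, 3, 6)
  T5: (3, 7, 1, 7)
  T9: (0, 1, 3, 5)
  T3: (2, 1, 1, 3)
  T7: (1, 5, 3, 8)
  T1: (0, 3, 2, 5)
(2) The state is SAFE; one workable sequence: T3, T8, T9, T1, T7, T5.
Key observation: T3 marks the first exact bind of the order: its need (2, 1, 1, 3) fits the free (2, 1, 2, 3) with zero slack on a requested resource.
Walking it through:
  pool = (2, 1, 2, 3)
  run T3 (needs (2, 1, 1, 3), free (2, 1, 2, 3)); after release of (0, 0, 1, 3) the pool is (2, 1, 3, 6)
  run T8 (needs (2, 1, 3, 6), free (2, 1, 3, 6)); after release of (0, 1, 0, 1) the pool is (2, 2, 3, 7)
  run T9 (needs (0, 1, 3, 5), free (2, 2, 3, 7)); after release of (0, 1, 0, 1) the pool is (2, 3, 3, 8)
  run T1 (needs (0, 3, 2, 5), free (2, 3, 3, 8)); after release of (1, 2, 0, 1) the pool is (3, 5, 3, 9)
  run T7 (needs (1, 5, 3, 8), free (3, 5, 3, 9)); after release of (1, 2, 2, 1) the pool is (4, 7, 5, 10)
  run T5 (needs (3, 7, 1, 7), free (4, 7, 5, 10)); after release of (0, 1, 1, 1) the pool is (4, 8, 6, 11)
(3) Exactly 2 of the possible complete orderings are safe sequences.


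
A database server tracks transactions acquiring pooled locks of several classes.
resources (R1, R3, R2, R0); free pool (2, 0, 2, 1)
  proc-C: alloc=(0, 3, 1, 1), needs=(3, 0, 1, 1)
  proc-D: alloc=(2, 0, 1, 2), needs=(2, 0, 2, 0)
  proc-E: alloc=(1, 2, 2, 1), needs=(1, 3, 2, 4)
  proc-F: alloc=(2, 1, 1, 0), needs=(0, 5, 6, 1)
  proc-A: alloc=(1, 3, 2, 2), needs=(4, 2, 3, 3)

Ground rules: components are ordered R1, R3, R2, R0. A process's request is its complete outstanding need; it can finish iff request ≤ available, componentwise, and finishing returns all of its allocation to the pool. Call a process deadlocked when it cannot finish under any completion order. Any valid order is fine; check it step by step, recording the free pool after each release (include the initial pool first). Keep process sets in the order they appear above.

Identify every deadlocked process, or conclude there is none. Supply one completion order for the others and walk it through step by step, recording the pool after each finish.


Nothing here is deadlocked.
Key observation: proc-D can run right away; the returned allocation unlocks the remaining processes in turn.
One completion order for the rest: proc-D, proc-C, proc-A, proc-F, proc-E. Check, step by step:
  pool = (2, 0, 2, 1)
  proc-D needs (2, 0, 2, 0) <= (2, 0, 2, 1) -> finishes; pool += (2, 0, 1, 2) = (4, 0, 3, 3)
  proc-C needs (3, 0, 1, 1) <= (4, 0, 3, 3) -> finishes; pool += (0, 3, 1, 1) = (4, 3, 4, 4)
  proc-A needs (4, 2, 3, 3) <= (4, 3, 4, 4) -> finishes; pool += (1, 3, 2, 2) = (5, 6, 6, 6)
  proc-F needs (0, 5, 6, 1) <= (5, 6, 6, 6) -> finishes; pool += (2, 1, 1, 0) = (7, 7, 7, 6)
  proc-E needs (1, 3, 2, 4) <= (7, 7, 7, 6) -> finishes; pool += (1, 2, 2, 1) = (8, 9, 9, 7)


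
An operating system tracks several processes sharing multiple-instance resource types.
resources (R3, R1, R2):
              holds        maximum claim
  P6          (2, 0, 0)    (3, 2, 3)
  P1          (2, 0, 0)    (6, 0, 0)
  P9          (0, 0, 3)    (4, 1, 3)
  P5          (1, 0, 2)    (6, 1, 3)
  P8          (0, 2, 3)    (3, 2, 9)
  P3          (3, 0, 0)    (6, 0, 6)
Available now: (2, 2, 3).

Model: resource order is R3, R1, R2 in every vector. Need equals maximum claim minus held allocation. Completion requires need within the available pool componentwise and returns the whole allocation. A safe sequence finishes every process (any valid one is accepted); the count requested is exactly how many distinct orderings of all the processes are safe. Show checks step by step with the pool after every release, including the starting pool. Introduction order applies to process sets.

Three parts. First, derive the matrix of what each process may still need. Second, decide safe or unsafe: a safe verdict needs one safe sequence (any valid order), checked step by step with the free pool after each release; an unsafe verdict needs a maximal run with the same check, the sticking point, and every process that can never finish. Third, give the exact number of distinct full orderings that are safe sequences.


(1) Remaining need (order R3, R1, R2):
  P6: (1, 2, 3)
  P1: (4, 0, 0)
  P9: (4, 1, 0)
  P5: (5, 1, 1)
  P8: (3, 0, 6)
  P3: (3, 0, 6)
(2) SAFE. One safe sequence: P6, P1, P9, P5, P8, P3.
Key observation: reading the order forward, P6 is the first process whose need (1, 2, 3) meets the free pool (2, 2, 3) exactly on a resource it requests.
Verifying each step:
  pool = (2, 2, 3)
  run P6 (needs (1, 2, 3), free (2, 2, 3)); after release of (2, 0, 0) the pool is (4, 2, 3)
  run P1 (needs (4, 0, 0), free (4, 2, 3)); after release of (2, 0, 0) the pool is (6, 2, 3)
  run P9 (needs (4, 1, 0), free (6, 2, 3)); after release of (0, 0, 3) the pool is (6, 2, 6)
  run P5 (needs (5, 1, 1), free (6, 2, 6)); after release of (1, 0, 2) the pool is (7, 2, 8)
  run P8 (needs (3, 0, 6), free (7, 2, 8)); after release of (0, 2, 3) the pool is (7, 4, 11)
  run P3 (needs (3, 0, 6), free (7, 4, 11)); after release of (3, 0, 0) the pool is (10, 4, 11)
(3) The exact count: 24 of the possible complete orderings are safe sequences.


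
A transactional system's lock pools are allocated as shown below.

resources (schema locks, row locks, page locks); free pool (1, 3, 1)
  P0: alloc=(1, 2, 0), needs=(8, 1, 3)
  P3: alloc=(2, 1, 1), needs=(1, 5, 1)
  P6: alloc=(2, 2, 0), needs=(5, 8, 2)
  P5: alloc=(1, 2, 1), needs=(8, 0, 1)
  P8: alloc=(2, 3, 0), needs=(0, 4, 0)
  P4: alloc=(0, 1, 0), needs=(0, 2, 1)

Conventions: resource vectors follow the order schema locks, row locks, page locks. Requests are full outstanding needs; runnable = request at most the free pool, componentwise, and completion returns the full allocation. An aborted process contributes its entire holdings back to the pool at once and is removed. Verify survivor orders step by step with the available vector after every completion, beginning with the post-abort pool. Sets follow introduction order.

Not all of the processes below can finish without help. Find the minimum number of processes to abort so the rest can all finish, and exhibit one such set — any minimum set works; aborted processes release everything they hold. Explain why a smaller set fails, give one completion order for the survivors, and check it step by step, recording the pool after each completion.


Minimum abort set: P0.
Key observation: P5 could never have finished before the abort; with (1, 2, 0) returned by P0, it fits at step 5.
No smaller set exists: with zero aborts the deadlock remains.
One survivor order: P3, P8, P6, P4, P5. Walking it through (post-abort pool first):
  pool = (2, 5, 1)
  P3: need (1, 5, 1) fits (2, 5, 1); releases (2, 1, 1), pool now (4, 6, 2)
  P8: need (0, 4, 0) fits (4, 6, 2); releases (2, 3, 0), pool now (6, 9, 2)
  P6: need (5, 8, 2) fits (6, 9, 2); releases (2, 2, 0), pool now (8, 11, 2)
  P4: need (0, 2, 1) fits (8, 11, 2); releases (0, 1, 0), pool now (8, 12, 2)
  P5: need (8, 0, 1) fits (8, 12, 2); releases (1, 2, 1), pool now (9, 14, 3)


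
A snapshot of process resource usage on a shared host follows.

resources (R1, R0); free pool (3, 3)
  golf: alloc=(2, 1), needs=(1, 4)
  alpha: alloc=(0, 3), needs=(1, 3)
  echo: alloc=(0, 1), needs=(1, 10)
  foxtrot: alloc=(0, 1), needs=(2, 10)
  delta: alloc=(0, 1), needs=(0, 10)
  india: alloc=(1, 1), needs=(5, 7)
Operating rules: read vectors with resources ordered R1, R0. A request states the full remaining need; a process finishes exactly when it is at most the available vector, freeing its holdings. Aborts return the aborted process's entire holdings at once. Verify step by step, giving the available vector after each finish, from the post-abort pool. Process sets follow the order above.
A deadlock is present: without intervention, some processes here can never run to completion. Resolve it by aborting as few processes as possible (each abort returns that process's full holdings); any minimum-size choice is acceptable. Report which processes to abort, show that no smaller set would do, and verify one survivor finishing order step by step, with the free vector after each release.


Minimum abort set: echo and delta.
Key observation: before aborting echo and delta, foxtrot was permanently blocked — no order could ever run it; afterwards it completes at step 4.
Why nothing smaller works — every single abort fails: golf alone leaves echo blocked (short on R0); alpha alone leaves echo blocked (short on R0); echo alone leaves foxtrot blocked (short on R0); foxtrot alone leaves echo blocked (short on R0); delta alone leaves echo blocked (short on R0); india alone leaves echo blocked (short on R0).
One survivor order: golf, alpha, india, foxtrot. Walking it through (post-abort pool first):
  pool = (3, 5)
  run golf (needs (1, 4), free (3, 5)); after release of (2, 1) the pool is (5, 6)
  run alpha (needs (1, 3), free (5, 6)); after release of (0, 3) the pool is (5, 9)
  run india (needs (5, 7), free (5, 9)); after release of (1, 1) the pool is (6, 10)
  run foxtrot (needs (2, 10), free (6, 10)); after release of (0, 1) the pool is (6, 11)


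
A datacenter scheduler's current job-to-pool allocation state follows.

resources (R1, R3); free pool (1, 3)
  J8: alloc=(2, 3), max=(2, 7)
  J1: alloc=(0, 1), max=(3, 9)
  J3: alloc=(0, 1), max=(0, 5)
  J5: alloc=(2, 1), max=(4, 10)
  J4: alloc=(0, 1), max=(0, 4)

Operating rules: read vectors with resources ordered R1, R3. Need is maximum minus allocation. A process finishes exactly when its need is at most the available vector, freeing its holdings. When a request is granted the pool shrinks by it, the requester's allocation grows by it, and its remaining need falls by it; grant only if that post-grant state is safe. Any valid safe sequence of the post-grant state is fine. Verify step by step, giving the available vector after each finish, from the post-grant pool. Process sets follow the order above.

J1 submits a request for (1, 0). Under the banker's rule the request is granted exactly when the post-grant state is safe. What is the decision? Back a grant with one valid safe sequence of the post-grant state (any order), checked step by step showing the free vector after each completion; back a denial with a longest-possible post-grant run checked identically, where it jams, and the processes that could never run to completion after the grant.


GRANT — the state after the grant stays safe, e.g. via J4, J3, J8, J1, J5.
Key observation: the grant leaves (0, 3) free — enough for J4, whose release restarts the cascade.
Verifying the post-grant state step by step:
  pool = (0, 3)
  run J4 (needs (0, 3), free (0, 3)); after release of (0, 1) the pool is (0, 4)
  run J3 (needs (0, 4), free (0, 4)); after release of (0, 1) the pool is (0, 5)
  run J8 (needs (0, 4), free (0, 5)); after release of (2, 3) the pool is (2, 8)
  run J1 (needs (2, 8), free (2, 8)); after release of (1, 1) the pool is (3, 9)
  run J5 (needs (2, 9), free (3, 9)); after release of (2, 1) the pool is (5, 10)


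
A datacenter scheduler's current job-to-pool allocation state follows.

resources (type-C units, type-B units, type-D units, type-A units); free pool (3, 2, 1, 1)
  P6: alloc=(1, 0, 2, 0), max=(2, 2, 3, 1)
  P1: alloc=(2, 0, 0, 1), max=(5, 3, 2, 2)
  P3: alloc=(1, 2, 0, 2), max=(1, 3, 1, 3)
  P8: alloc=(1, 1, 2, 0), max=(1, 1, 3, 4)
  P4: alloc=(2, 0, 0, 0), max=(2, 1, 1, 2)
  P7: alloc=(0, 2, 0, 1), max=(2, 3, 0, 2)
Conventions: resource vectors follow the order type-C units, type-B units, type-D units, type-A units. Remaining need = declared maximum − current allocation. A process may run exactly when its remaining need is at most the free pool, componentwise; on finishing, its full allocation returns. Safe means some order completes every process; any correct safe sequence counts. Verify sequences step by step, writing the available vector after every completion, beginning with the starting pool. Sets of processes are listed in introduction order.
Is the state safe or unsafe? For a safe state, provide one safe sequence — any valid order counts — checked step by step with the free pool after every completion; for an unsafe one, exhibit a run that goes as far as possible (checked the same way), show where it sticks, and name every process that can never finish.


SAFE. One safe sequence: P7, P4, P6, P3, P8, P1.
Key observation: P7 marks the first exact bind of the order: its need (2, 1, 0, 1) fits the free (3, 2, 1, 1) with zero slack on a requested resource.
Verifying each step:
  pool = (3, 2, 1, 1)
  run P7 (needs (2, 1, 0, 1), free (3, 2, 1, 1)); after release of (0, 2, 0, 1) the pool is (3, 4, 1, 2)
  run P4 (needs (0, 1, 1, 2), free (3, 4, 1, 2)); after release of (2, 0, 0, 0) the pool is (5, 4, 1, 2)
  run P6 (needs (1, 2, 1, 1), free (5, 4, 1, 2)); after release of (1, 0, 2, 0) the pool is (6, 4, 3, 2)
  run P3 (needs (0, 1, 1, 1), free (6, 4, 3, 2)); after release of (1, 2, 0, 2) the pool is (7, 6, 3, 4)
  run P8 (needs (0, 0, 1, 4), free (7, 6, 3, 4)); after release of (1, 1, 2, 0) the pool is (8, 7, 5, 4)
  run P1 (needs (3, 3, 2, 1), free (8, 7, 5, 4)); after release of (2, 0, 0, 1) the pool is (10, 7, 5, 5)


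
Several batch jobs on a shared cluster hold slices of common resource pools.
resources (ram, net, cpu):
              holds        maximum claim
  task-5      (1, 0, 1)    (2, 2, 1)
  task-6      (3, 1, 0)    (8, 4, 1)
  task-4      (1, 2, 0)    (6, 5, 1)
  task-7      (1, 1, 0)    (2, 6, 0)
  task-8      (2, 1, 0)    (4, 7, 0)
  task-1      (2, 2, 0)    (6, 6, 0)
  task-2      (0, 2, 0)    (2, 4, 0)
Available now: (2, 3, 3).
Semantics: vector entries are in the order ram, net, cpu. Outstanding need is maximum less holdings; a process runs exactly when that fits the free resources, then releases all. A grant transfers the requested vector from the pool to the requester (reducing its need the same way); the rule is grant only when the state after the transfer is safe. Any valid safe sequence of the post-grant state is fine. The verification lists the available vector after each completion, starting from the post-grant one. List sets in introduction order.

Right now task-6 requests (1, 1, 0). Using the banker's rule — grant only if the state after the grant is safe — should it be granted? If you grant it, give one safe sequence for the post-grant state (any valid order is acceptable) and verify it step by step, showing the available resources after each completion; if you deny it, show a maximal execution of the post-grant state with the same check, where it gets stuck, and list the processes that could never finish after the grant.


DENY — the pretend-granted state is unsafe.
Key observation: after task-5, task-2 the pool peaks at (2, 4, 4), and each blocked process is short somewhere: task-6 on ram; task-4 on ram; task-7 on net; task-8 on net; task-1 on ram.
On the post-grant state, task-5, task-2 is a maximal run — nothing extends it. Step-by-step check:
  pool = (1, 2, 3)
  task-5 needs (1, 2, 0) <= (1, 2, 3) -> finishes; pool += (1, 0, 1) = (2, 2, 4)
  task-2 needs (2, 2, 0) <= (2, 2, 4) -> finishes; pool += (0, 2, 0) = (2, 4, 4)
  task-6 cannot run: need (4, 2, 1) vs free (2, 4, 4) (insufficient ram)
  task-4 cannot run: need (5, 3, 1) vs free (2, 4, 4) (insufficient ram)
  task-7 cannot run: need (1, 5, 0) vs free (2, 4, 4) (insufficient net)
  task-8 cannot run: need (2, 6, 0) vs free (2, 4, 4) (insufficient net)
  task-1 cannot run: need (4, 4, 0) vs free (2, 4, 4) (insufficient ram)
Had the request been granted, task-6, task-4, task-7, task-8 and task-1 could never finish.


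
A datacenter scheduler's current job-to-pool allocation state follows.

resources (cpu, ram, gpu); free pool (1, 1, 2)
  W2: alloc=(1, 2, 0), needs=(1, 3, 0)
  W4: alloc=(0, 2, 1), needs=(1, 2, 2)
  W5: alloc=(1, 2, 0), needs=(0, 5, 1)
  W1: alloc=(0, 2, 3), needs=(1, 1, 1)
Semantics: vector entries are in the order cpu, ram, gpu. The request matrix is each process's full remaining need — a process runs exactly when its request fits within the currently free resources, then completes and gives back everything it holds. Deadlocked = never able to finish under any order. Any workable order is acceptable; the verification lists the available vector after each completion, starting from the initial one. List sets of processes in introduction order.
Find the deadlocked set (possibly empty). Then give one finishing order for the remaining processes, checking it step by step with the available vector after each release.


No process is deadlocked.
Key observation: there is always a runnable process — W1 first — so the state unwinds completely.
One completion order for the rest: W1, W2, W5, W4. Step-by-step check:
  pool = (1, 1, 2)
  W1 needs (1, 1, 1) <= (1, 1, 2) -> finishes; pool += (0, 2, 3) = (1, 3, 5)
  W2 needs (1, 3, 0) <= (1, 3, 5) -> finishes; pool += (1, 2, 0) = (2, 5, 5)
  W5 needs (0, 5, 1) <= (2, 5, 5) -> finishes; pool += (1, 2, 0) = (3, 7, 5)
  W4 needs (1, 2, 2) <= (3, 7, 5) -> finishes; pool += (0, 2, 1) = (3, 9, 6)


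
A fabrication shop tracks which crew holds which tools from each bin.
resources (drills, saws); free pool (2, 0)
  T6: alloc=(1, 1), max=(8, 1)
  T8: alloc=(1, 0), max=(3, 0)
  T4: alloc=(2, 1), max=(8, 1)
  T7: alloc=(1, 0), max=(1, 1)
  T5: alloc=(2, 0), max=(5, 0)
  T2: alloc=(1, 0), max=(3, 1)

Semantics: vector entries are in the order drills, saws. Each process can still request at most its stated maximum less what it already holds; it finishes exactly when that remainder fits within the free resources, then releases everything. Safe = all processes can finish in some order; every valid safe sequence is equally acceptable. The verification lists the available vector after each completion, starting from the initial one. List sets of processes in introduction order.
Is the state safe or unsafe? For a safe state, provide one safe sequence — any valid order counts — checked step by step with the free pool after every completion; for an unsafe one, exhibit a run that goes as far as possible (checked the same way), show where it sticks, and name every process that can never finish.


UNSAFE — no complete ordering exists.
Key observation: after T8, T5 the pool peaks at (5, 0), and each blocked process is short somewhere: T6 on drills; T4 on drills; T7 on saws; T2 on saws.
The run T8, T5 cannot be extended any further. Step-by-step check:
  pool = (2, 0)
  T8: need (2, 0) fits (2, 0); releases (1, 0), pool now (3, 0)
  T5: need (3, 0) fits (3, 0); releases (2, 0), pool now (5, 0)
  T6 cannot run: need (7, 0) vs free (5, 0) (insufficient drills)
  T4 cannot run: need (6, 0) vs free (5, 0) (insufficient drills)
  T7 cannot run: need (0, 1) vs free (5, 0) (insufficient saws)
  T2 cannot run: need (2, 1) vs free (5, 0) (insufficient saws)
Processes that can never finish: T6, T4, T7 and T2.


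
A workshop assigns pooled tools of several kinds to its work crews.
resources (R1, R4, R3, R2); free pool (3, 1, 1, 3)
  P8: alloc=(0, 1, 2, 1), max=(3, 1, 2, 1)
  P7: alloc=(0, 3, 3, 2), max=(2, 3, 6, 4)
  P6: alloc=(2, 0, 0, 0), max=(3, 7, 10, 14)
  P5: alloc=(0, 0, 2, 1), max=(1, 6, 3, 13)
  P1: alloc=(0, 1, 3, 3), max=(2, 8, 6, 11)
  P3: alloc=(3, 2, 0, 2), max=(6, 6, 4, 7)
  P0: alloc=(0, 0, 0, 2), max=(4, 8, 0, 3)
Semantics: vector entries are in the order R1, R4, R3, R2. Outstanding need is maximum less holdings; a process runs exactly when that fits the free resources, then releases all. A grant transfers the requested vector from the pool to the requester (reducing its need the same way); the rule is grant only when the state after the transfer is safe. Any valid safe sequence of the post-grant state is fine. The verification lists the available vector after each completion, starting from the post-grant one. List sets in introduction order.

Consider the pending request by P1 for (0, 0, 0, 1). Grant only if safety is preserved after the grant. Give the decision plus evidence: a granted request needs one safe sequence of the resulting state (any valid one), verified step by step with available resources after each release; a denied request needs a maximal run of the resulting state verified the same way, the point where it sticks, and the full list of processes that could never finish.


GRANT — the state after the grant stays safe, e.g. via P8, P7, P3, P1, P0, P5, P6.
Key observation: granting shrinks the pool to (3, 1, 1, 2), yet P8 still fits and the chain goes through.
Step-by-step check of the post-grant state:
  pool = (3, 1, 1, 2)
  P8 needs (3, 0, 0, 0) <= (3, 1, 1, 2) -> finishes; pool += (0, 1, 2, 1) = (3, 2, 3, 3)
  P7 needs (2, 0, 3, 2) <= (3, 2, 3, 3) -> finishes; pool += (0, 3, 3, 2) = (3, 5, 6, 5)
  P3 needs (3, 4, 4, 5) <= (3, 5, 6, 5) -> finishes; pool += (3, 2, 0, 2) = (6, 7, 6, 7)
  P1 needs (2, 7, 3, 7) <= (6, 7, 6, 7) -> finishes; pool += (0, 1, 3, 4) = (6, 8, 9, 11)
  P0 needs (4, 8, 0, 1) <= (6, 8, 9, 11) -> finishes; pool += (0, 0, 0, 2) = (6, 8, 9, 13)
  P5 needs (1, 6, 1, 12) <= (6, 8, 9, 13) -> finishes; pool += (0, 0, 2, 1) = (6, 8, 11, 14)
  P6 needs (1, 7, 10, 14) <= (6, 8, 11, 14) -> finishes; pool += (2, 0, 0, 0) = (8, 8, 11, 14)


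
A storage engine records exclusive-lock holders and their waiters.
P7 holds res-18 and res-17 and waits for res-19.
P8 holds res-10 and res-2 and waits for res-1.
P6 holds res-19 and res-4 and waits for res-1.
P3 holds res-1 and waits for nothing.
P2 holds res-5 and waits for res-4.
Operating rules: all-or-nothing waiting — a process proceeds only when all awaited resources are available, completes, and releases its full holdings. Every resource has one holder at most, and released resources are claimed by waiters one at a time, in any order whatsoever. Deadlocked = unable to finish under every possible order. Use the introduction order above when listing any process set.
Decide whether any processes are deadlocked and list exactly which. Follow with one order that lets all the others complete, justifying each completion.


The deadlocked set is empty.
Key observation: the wait graph is acyclic; completion cascades from the unblocked processes through everyone else.
A valid finishing order for the others: P3, P6, P7, P8, P2.
Walking it through:
  P3 waits on nothing -> runs at once and releases res-1
  run P6 (all its waits — res-1 — are resolved); releases res-19 and res-4
  run P7 (all its waits — res-19 — are resolved); releases res-18 and res-17
  run P8 (all its waits — res-1 — are resolved); releases res-10 and res-2
  run P2 (all its waits — res-4 — are resolved); releases res-5


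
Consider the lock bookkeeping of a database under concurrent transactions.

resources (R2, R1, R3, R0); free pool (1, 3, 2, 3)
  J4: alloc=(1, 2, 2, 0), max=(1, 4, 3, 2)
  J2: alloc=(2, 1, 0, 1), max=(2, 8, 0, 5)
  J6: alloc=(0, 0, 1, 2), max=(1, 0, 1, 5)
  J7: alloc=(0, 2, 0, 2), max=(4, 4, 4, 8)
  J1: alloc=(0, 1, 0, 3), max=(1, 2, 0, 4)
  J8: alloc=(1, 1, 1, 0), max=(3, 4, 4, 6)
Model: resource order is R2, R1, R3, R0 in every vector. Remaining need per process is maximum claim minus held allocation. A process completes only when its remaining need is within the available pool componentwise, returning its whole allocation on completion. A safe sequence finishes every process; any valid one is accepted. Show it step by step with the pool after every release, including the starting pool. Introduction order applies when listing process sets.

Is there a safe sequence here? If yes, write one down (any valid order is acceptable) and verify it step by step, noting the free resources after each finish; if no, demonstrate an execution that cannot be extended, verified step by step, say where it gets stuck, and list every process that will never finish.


SAFE, for example via the order J4, J1, J8, J2, J7, J6.
Key observation: the order's first zero-slack moment is J8 ((2, 3, 3, 6) needed, (2, 6, 4, 6) free — a requested resource with nothing to spare).
Check, step by step:
  pool = (1, 3, 2, 3)
  J4 needs (0, 2, 1, 2) <= (1, 3, 2, 3) -> finishes; pool += (1, 2, 2, 0) = (2, 5, 4, 3)
  J1 needs (1, 1, 0, 1) <= (2, 5, 4, 3) -> finishes; pool += (0, 1, 0, 3) = (2, 6, 4, 6)
  J8 needs (2, 3, 3, 6) <= (2, 6, 4, 6) -> finishes; pool += (1, 1, 1, 0) = (3, 7, 5, 6)
  J2 needs (0, 7, 0, 4) <= (3, 7, 5, 6) -> finishes; pool += (2, 1, 0, 1) = (5, 8, 5, 7)
  J7 needs (4, 2, 4, 6) <= (5, 8, 5, 7) -> finishes; pool += (0, 2, 0, 2) = (5, 10, 5, 9)
  J6 needs (1, 0, 0, 3) <= (5, 10, 5, 9) -> finishes; pool += (0, 0, 1, 2) = (5, 10, 6, 11)


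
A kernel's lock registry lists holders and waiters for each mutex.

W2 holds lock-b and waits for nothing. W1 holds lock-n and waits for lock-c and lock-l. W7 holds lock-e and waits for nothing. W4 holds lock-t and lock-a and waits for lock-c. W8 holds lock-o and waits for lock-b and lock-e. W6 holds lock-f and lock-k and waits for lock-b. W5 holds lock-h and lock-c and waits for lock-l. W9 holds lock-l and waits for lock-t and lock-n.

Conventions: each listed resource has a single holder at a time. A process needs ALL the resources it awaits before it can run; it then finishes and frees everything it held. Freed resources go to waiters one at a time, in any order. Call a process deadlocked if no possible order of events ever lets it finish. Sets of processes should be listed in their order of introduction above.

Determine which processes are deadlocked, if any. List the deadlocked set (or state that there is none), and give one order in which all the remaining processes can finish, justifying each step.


The deadlocked set is W1, W4, W5 and W9.
Key observation: W1 -> W5 -> W9 -> W1 is a circular wait — nothing in it can go first; W4 is caught in further circular waits.
The rest can finish in the order W7, W2, W6, W8.
Walking it through:
  W7: no waits; runs immediately, freeing lock-e
  W2: no waits; runs immediately, freeing lock-b
  W6 waits on lock-b — all released -> runs and releases lock-f and lock-k
  W8 waits on lock-b and lock-e — all released -> runs and releases lock-o


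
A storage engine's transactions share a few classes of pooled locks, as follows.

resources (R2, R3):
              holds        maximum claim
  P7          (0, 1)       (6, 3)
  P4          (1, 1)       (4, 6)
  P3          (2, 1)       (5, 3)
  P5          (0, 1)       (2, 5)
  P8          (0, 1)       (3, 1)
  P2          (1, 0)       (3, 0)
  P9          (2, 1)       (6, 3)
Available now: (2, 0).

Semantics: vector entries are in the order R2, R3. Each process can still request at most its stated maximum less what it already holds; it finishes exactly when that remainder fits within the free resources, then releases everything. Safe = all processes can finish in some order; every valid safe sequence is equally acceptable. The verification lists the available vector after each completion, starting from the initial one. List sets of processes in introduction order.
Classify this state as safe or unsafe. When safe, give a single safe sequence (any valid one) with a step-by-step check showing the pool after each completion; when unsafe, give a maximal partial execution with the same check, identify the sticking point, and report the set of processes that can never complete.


UNSAFE — no complete ordering exists.
Key observation: the pool after P2, P8 is (3, 1); every surviving request exceeds it in R3, so progress ends there.
Going as far as possible: P2, P8; after that, nothing fits. Step-by-step check:
  pool = (2, 0)
  P2 needs (2, 0) <= (2, 0) -> finishes; pool += (1, 0) = (3, 0)
  P8 needs (3, 0) <= (3, 0) -> finishes; pool += (0, 1) = (3, 1)
  P7 still needs (6, 2) but only (3, 1) is free — short on R2 and R3
  P4 still needs (3, 5) but only (3, 1) is free — short on R3
  P3 still needs (3, 2) but only (3, 1) is free — short on R3
  P5 still needs (2, 4) but only (3, 1) is free — short on R3
  P9 still needs (4, 2) but only (3, 1) is free — short on R2 and R3
Never able to finish: P7, P4, P3, P5 and P9.


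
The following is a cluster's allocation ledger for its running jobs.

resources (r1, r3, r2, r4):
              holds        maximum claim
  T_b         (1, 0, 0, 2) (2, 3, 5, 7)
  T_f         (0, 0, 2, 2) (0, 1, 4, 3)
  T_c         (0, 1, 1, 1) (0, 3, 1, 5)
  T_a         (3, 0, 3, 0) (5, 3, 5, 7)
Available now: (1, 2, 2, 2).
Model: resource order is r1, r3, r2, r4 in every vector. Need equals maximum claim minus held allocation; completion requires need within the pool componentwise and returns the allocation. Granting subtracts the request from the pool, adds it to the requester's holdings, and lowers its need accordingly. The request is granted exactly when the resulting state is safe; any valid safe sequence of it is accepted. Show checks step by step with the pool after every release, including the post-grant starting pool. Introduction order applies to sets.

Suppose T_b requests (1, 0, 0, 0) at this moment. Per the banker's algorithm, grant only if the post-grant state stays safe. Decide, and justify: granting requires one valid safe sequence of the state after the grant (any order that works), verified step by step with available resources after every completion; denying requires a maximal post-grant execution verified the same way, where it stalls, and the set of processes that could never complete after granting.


GRANT — the state after the grant stays safe, e.g. via T_f, T_c, T_b, T_a.
Key observation: granting shrinks the pool to (0, 2, 2, 2), yet T_f still fits and the chain goes through.
Verifying the post-grant state step by step:
  pool = (0, 2, 2, 2)
  run T_f (needs (0, 1, 2, 1), free (0, 2, 2, 2)); after release of (0, 0, 2, 2) the pool is (0, 2, 4, 4)
  run T_c (needs (0, 2, 0, 4), free (0, 2, 4, 4)); after release of (0, 1, 1, 1) the pool is (0, 3, 5, 5)
  run T_b (needs (0, 3, 5, 5), free (0, 3, 5, 5)); after release of (2, 0, 0, 2) the pool is (2, 3, 5, 7)
  run T_a (needs (2, 3, 2, 7), free (2, 3, 5, 7)); after release of (3, 0, 3, 0) the pool is (5, 3, 8, 7)


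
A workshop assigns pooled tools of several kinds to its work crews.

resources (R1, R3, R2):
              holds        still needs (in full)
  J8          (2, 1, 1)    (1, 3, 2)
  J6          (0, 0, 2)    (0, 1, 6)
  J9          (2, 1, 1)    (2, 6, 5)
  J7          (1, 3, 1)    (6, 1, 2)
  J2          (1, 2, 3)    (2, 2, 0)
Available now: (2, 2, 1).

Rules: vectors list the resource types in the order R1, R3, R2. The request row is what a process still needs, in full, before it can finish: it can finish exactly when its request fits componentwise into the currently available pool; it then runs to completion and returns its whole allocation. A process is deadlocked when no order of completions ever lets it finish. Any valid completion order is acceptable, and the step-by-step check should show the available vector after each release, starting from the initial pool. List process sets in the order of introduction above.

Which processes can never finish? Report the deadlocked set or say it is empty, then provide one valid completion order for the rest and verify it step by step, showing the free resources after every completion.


Deadlocked: J6, J9 and J7.
Key observation: after J2, J8 the pool peaks at (5, 5, 5), and each blocked process is short somewhere: J6 on R2; J9 on R3; J7 on R1.
The rest can finish in the order J2, J8. Walking it through:
  pool = (2, 2, 1)
  run J2 (needs (2, 2, 0), free (2, 2, 1)); after release of (1, 2, 3) the pool is (3, 4, 4)
  run J8 (needs (1, 3, 2), free (3, 4, 4)); after release of (2, 1, 1) the pool is (5, 5, 5)
None of the blocked processes ever fits:
  blocked: J6 wants (0, 1, 6), pool (5, 5, 5) — not enough R2
  blocked: J9 wants (2, 6, 5), pool (5, 5, 5) — not enough R3
  blocked: J7 wants (6, 1, 2), pool (5, 5, 5) — not enough R1


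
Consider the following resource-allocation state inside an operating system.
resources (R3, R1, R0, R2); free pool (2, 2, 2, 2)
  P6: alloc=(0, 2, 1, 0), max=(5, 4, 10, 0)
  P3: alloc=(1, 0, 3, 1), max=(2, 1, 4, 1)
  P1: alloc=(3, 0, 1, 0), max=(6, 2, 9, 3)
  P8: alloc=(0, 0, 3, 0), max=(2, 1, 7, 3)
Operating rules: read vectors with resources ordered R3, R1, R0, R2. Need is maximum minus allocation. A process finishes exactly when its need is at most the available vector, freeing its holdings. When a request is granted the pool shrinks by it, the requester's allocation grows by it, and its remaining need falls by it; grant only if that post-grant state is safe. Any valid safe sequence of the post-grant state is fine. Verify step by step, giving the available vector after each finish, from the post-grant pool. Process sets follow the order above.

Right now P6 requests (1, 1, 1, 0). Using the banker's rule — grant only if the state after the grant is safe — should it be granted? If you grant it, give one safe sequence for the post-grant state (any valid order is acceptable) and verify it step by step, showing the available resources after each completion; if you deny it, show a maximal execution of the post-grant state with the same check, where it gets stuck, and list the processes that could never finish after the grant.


DENY. Granting would leave the state unsafe.
Key observation: the pool after P3, P8 is (2, 1, 7, 3); every surviving request exceeds it in R3, so progress ends there.
On the post-grant state, P3, P8 is a maximal run — nothing extends it. Verifying each step:
  pool = (1, 1, 1, 2)
  P3: need (1, 1, 1, 0) fits (1, 1, 1, 2); releases (1, 0, 3, 1), pool now (2, 1, 4, 3)
  P8: need (2, 1, 4, 3) fits (2, 1, 4, 3); releases (0, 0, 3, 0), pool now (2, 1, 7, 3)
  P6 cannot run: need (4, 1, 8, 0) vs free (2, 1, 7, 3) (insufficient R3 and R0)
  P1 cannot run: need (3, 2, 8, 3) vs free (2, 1, 7, 3) (insufficient R3, R1 and R0)
Processes that could never finish after the grant: P6 and P1.


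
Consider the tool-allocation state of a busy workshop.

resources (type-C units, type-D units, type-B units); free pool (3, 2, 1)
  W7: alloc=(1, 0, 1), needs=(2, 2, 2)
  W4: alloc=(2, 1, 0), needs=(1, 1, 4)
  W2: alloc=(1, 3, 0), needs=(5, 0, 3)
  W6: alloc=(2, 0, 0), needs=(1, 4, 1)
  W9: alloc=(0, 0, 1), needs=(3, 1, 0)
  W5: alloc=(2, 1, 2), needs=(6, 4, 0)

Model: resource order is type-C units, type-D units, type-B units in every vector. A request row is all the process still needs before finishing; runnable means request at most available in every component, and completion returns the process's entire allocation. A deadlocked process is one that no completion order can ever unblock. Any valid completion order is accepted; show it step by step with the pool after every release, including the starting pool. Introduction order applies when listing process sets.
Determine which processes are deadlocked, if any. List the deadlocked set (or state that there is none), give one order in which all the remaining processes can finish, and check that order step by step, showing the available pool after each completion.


Deadlocked set: W4, W2, W6 and W5.
Key observation: after W9, W7 the pool peaks at (4, 2, 3), and each blocked process is short somewhere: W4 on type-B units; W2 on type-C units; W6 on type-D units; W5 on type-C units, type-D units.
A valid finishing order for the others: W9, W7. Check, step by step:
  pool = (3, 2, 1)
  W9: need (3, 1, 0) fits (3, 2, 1); releases (0, 0, 1), pool now (3, 2, 2)
  W7: need (2, 2, 2) fits (3, 2, 2); releases (1, 0, 1), pool now (4, 2, 3)
The stuck group stays short no matter what:
  W4 cannot run: need (1, 1, 4) vs free (4, 2, 3) (insufficient type-B units)
  W2 cannot run: need (5, 0, 3) vs free (4, 2, 3) (insufficient type-C units)
  W6 cannot run: need (1, 4, 1) vs free (4, 2, 3) (insufficient type-D units)
  W5 cannot run: need (6, 4, 0) vs free (4, 2, 3) (insufficient type-C units and type-D units)


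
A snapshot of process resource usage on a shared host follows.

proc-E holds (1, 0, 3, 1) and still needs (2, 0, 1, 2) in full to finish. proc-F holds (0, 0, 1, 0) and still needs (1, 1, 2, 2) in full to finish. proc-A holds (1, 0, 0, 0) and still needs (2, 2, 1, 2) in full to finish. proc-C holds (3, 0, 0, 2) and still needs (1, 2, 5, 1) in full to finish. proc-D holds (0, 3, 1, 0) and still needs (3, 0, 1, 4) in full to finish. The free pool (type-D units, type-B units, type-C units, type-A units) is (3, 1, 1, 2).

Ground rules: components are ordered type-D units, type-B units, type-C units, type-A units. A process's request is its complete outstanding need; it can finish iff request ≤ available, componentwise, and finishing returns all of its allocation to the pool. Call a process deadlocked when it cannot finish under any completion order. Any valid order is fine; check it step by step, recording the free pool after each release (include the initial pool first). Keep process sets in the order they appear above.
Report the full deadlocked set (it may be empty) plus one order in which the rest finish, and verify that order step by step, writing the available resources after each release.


The deadlocked set is proc-A, proc-C and proc-D.
Key observation: after proc-E, proc-F the pool peaks at (4, 1, 5, 3), and each blocked process is short somewhere: proc-A on type-B units; proc-C on type-B units; proc-D on type-A units.
One completion order for the rest: proc-E, proc-F. Step-by-step check:
  pool = (3, 1, 1, 2)
  proc-E: need (2, 0, 1, 2) fits (3, 1, 1, 2); releases (1, 0, 3, 1), pool now (4, 1, 4, 3)
  proc-F: need (1, 1, 2, 2) fits (4, 1, 4, 3); releases (0, 0, 1, 0), pool now (4, 1, 5, 3)
The blocked processes can never fit:
  blocked: proc-A wants (2, 2, 1, 2), pool (4, 1, 5, 3) — not enough type-B units
  blocked: proc-C wants (1, 2, 5, 1), pool (4, 1, 5, 3) — not enough type-B units
  blocked: proc-D wants (3, 0, 1, 4), pool (4, 1, 5, 3) — not enough type-A units


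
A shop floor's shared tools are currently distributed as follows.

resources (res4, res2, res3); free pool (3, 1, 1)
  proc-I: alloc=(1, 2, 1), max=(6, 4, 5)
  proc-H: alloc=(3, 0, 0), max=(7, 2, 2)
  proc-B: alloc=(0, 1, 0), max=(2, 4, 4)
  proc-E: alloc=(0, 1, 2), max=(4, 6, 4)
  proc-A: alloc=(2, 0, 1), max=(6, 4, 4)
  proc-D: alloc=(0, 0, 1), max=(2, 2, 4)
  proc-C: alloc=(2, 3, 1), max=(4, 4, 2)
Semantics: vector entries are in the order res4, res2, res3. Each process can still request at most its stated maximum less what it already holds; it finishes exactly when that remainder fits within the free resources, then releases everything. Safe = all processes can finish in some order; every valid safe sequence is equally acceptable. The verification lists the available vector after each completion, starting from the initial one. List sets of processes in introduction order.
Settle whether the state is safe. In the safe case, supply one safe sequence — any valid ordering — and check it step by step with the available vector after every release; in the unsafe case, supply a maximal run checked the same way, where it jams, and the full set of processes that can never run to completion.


UNSAFE — no complete ordering exists.
Key observation: after proc-C, proc-H the pool peaks at (8, 4, 2), and each blocked process is short somewhere: proc-I on res3; proc-B on res3; proc-E on res2; proc-A on res3; proc-D on res3.
The run proc-C, proc-H cannot be extended any further. Check, step by step:
  pool = (3, 1, 1)
  run proc-C (needs (2, 1, 1), free (3, 1, 1)); after release of (2, 3, 1) the pool is (5, 4, 2)
  run proc-H (needs (4, 2, 2), free (5, 4, 2)); after release of (3, 0, 0) the pool is (8, 4, 2)
  blocked: proc-I wants (5, 2, 4), pool (8, 4, 2) — not enough res3
  blocked: proc-B wants (2, 3, 4), pool (8, 4, 2) — not enough res3
  blocked: proc-E wants (4, 5, 2), pool (8, 4, 2) — not enough res2
  blocked: proc-A wants (4, 4, 3), pool (8, 4, 2) — not enough res3
  blocked: proc-D wants (2, 2, 3), pool (8, 4, 2) — not enough res3
Processes that can never finish: proc-I, proc-B, proc-E, proc-A and proc-D.
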